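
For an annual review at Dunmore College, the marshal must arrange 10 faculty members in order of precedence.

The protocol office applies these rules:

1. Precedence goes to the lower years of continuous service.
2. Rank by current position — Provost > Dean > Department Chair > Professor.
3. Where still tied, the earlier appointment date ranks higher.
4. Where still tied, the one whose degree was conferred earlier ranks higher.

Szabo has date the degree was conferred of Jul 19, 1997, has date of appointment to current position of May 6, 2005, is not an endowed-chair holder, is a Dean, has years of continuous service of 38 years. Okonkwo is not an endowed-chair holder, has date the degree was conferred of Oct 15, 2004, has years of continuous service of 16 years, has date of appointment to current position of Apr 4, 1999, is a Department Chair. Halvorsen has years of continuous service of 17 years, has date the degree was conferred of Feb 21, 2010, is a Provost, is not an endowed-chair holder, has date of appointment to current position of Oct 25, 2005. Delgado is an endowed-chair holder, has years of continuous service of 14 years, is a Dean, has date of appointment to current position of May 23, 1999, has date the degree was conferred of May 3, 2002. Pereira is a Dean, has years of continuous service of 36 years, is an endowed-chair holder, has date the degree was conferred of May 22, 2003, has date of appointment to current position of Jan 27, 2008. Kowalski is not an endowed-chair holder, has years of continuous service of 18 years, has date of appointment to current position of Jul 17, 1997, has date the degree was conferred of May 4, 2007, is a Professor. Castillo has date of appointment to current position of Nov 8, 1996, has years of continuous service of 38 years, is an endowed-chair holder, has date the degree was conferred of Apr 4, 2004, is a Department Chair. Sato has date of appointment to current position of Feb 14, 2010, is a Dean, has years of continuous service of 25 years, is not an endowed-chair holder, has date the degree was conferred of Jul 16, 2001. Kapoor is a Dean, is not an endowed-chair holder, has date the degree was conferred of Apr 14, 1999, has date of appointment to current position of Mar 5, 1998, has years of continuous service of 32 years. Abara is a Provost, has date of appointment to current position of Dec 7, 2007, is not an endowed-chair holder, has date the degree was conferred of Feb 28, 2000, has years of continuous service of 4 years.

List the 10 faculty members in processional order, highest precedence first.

Abara, Delgado, Okonkwo, Halvorsen, Kowalski, Sato, Kapoor, Pereira, Szabo, Castillo

By years of continuous service (lower first): Abara (4 years); then Delgado (14 years); then Okonkwo (16 years); then Halvorsen (17 years); then Kowalski (18 years); then Sato (25 years); then Kapoor (32 years); then Pereira (36 years); then Szabo and Castillo (both 38 years).
Among Szabo and Castillo, by current position: Szabo (Dean) before Castillo (Department Chair).
Full order: Abara, Delgado, Okonkwo, Halvorsen, Kowalski, Sato, Kapoor, Pereira, Szabo, Castillo.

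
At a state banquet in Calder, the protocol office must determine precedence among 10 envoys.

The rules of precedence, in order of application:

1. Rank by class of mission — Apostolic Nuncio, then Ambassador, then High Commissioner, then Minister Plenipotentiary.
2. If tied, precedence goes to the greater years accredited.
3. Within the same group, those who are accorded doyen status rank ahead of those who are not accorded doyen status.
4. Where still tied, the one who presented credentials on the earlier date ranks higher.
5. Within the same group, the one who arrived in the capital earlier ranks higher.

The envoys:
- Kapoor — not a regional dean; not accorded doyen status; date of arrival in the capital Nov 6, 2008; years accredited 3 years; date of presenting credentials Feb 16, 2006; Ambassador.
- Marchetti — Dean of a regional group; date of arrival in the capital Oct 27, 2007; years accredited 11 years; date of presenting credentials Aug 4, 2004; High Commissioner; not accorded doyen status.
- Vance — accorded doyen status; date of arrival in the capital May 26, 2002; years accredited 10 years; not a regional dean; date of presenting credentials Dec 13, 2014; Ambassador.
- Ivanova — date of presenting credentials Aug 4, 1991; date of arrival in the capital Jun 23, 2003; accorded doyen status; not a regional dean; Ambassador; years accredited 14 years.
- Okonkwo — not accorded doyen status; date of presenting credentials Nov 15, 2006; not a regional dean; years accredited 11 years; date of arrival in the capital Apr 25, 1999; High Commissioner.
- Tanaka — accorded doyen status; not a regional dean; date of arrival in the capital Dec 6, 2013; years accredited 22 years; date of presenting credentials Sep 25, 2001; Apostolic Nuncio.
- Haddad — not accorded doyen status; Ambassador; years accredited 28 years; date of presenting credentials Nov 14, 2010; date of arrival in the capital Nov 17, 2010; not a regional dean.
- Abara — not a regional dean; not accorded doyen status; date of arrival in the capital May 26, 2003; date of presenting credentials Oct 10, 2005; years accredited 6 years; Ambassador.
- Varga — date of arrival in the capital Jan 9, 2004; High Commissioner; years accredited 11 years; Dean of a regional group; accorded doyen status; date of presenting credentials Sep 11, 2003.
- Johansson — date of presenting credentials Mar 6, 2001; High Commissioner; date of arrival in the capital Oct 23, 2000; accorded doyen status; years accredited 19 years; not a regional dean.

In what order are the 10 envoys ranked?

By class of mission: Tanaka (Apostolic Nuncio); then Haddad, Ivanova, Vance, Abara and Kapoor (Ambassador); then Johansson, Varga, Marchetti and Okonkwo (High Commissioner).
Among Haddad, Ivanova, Vance, Abara and Kapoor, by years accredited (higher first): Haddad (28 years) before Ivanova (14 years) before Vance (10 years) before Abara (6 years) before Kapoor (3 years).
Among Johansson, Varga, Marchetti and Okonkwo, by years accredited (higher first): Johansson (19 years) before Varga, Marchetti and Okonkwo (11 years).
Among Varga, Marchetti and Okonkwo, accorded doyen status before not accorded doyen status: Varga (accorded doyen status) before Marchetti and Okonkwo (not accorded doyen status).
Among Marchetti and Okonkwo, by date of presenting credentials (earlier first): Marchetti (Aug 4, 2004) before Okonkwo (Nov 15, 2006).
Full order: Tanaka, Haddad, Ivanova, Vance, Abara, Kapoor, Johansson, Varga, Marchetti, Okonkwo.

Tanaka, Haddad, Ivanova, Vance, Abara, Kapoor, Johansson, Varga, Marchetti, Okonkwo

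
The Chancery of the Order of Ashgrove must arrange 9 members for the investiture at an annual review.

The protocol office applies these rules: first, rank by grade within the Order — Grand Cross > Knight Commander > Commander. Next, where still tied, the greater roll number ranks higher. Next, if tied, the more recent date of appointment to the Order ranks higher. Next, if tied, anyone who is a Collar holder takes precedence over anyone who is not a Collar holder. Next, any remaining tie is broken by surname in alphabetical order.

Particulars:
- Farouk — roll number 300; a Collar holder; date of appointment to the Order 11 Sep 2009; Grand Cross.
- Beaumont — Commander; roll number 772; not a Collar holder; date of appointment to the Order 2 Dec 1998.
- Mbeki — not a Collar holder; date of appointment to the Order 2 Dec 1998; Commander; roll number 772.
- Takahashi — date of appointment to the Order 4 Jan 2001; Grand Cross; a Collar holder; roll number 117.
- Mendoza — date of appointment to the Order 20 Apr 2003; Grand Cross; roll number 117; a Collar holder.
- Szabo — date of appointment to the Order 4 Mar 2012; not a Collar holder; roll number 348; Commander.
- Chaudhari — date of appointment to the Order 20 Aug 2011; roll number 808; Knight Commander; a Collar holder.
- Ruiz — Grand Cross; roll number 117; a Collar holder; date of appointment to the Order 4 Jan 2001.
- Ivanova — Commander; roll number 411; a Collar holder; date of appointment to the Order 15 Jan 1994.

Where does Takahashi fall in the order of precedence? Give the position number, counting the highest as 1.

By grade within the Order: Farouk, Mendoza, Ruiz and Takahashi (Grand Cross); then Chaudhari (Knight Commander); then Beaumont, Mbeki, Ivanova and Szabo (Commander).
Among Farouk, Mendoza, Ruiz and Takahashi, by roll number (higher first): Farouk (300) before Mendoza, Ruiz and Takahashi (117).
Among Mendoza, Ruiz and Takahashi, by date of appointment to the Order (later first): Mendoza (20 Apr 2003) before Ruiz and Takahashi (4 Jan 2001).
Ruiz and Takahashi are each a Collar holder, so the next rule applies.
Among Ruiz and Takahashi, alphabetically by surname: Ruiz before Takahashi.
Among Beaumont, Mbeki, Ivanova and Szabo, by roll number (higher first): Beaumont and Mbeki (772) before Ivanova (411) before Szabo (348).
Beaumont and Mbeki both have date of appointment to the Order 2 Dec 1998, so the next rule applies.
Beaumont and Mbeki are each not a Collar holder, so the next rule applies.
Among Beaumont and Mbeki, alphabetically by surname: Beaumont before Mbeki.
Order: Farouk, Mendoza, Ruiz, Takahashi, Chaudhari, Beaumont, Mbeki, Ivanova, Szabo. So position 4.

4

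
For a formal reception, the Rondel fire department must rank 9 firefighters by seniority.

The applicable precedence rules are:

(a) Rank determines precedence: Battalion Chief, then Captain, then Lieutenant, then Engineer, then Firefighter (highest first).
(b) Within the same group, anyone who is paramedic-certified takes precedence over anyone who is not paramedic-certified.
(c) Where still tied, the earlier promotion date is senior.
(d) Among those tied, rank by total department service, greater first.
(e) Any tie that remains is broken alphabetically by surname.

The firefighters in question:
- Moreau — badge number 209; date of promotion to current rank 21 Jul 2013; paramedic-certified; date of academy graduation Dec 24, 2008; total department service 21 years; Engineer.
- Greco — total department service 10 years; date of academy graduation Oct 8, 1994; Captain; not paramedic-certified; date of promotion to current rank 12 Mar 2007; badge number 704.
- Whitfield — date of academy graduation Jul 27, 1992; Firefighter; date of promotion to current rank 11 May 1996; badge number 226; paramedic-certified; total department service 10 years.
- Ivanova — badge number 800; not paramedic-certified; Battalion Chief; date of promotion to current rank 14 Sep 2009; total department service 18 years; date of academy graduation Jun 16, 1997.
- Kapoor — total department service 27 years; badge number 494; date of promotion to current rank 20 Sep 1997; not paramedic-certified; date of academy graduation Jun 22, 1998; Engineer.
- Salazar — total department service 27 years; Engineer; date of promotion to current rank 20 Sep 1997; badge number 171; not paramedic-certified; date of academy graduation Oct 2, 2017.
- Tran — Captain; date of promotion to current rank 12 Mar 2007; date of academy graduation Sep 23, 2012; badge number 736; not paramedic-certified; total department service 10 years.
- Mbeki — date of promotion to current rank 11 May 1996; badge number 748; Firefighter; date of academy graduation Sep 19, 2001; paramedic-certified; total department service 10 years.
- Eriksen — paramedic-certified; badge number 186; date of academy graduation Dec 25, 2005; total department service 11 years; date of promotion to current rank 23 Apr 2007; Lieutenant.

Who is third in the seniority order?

By rank: Ivanova (Battalion Chief); then Greco and Tran (Captain); then Eriksen (Lieutenant); then Moreau, Kapoor and Salazar (Engineer); then Mbeki and Whitfield (Firefighter).
Greco and Tran are each not paramedic-certified, so the next rule applies.
Greco and Tran both have date of promotion to current rank 12 Mar 2007, so the next rule applies.
Greco and Tran both have total department service 10 years, so the next rule applies.
Among Greco and Tran, alphabetically by surname: Greco before Tran.
Among Moreau, Kapoor and Salazar, paramedic-certified before not paramedic-certified: Moreau (paramedic-certified) before Kapoor and Salazar (not paramedic-certified).
Kapoor and Salazar both have date of promotion to current rank 20 Sep 1997, so the next rule applies.
Kapoor and Salazar both have total department service 27 years, so the next rule applies.
Among Kapoor and Salazar, alphabetically by surname: Kapoor before Salazar.
Mbeki and Whitfield are each paramedic-certified, so the next rule applies.
Mbeki and Whitfield both have date of promotion to current rank 11 May 1996, so the next rule applies.
Mbeki and Whitfield both have total department service 10 years, so the next rule applies.
Among Mbeki and Whitfield, alphabetically by surname: Mbeki before Whitfield.
Order: Ivanova, Greco, Tran, Eriksen, Moreau, Kapoor, Salazar, Mbeki, Whitfield.

Tran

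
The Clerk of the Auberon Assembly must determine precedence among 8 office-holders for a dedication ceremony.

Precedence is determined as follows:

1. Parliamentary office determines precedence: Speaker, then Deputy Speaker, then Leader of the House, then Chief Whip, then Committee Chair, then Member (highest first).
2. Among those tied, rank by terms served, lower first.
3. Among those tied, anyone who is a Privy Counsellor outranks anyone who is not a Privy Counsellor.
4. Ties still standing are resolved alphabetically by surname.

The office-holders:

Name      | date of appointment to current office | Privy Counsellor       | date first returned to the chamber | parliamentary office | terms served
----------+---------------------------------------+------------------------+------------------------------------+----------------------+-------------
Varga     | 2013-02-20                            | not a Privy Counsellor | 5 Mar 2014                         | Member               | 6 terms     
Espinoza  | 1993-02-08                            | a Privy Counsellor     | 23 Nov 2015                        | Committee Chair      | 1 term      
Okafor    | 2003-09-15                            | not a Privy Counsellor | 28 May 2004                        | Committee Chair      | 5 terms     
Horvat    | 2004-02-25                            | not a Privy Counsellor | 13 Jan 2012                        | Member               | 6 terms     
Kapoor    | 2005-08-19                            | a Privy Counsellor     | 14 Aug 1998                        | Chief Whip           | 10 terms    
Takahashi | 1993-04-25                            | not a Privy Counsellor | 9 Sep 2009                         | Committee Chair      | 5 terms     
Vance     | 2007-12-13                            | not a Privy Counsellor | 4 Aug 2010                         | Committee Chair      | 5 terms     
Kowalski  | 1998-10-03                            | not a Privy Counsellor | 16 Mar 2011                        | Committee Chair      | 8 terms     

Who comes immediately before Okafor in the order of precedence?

Espinoza

By parliamentary office: Kapoor (Chief Whip); then Espinoza, Okafor, Takahashi, Vance and Kowalski (Committee Chair); then Horvat and Varga (Member).
Among Espinoza, Okafor, Takahashi, Vance and Kowalski, by terms served (lower first): Espinoza (1 term) before Okafor, Takahashi and Vance (5 terms) before Kowalski (8 terms).
Okafor, Takahashi and Vance are each not a Privy Counsellor, so the next rule applies.
Among Okafor, Takahashi and Vance, alphabetically by surname: Okafor before Takahashi before Vance.
Horvat and Varga both have terms served 6 terms, so the next rule applies.
Horvat and Varga are each not a Privy Counsellor, so the next rule applies.
Among Horvat and Varga, alphabetically by surname: Horvat before Varga.
Order: Kapoor, Espinoza, Okafor, Takahashi, Vance, Kowalski, Horvat, Varga.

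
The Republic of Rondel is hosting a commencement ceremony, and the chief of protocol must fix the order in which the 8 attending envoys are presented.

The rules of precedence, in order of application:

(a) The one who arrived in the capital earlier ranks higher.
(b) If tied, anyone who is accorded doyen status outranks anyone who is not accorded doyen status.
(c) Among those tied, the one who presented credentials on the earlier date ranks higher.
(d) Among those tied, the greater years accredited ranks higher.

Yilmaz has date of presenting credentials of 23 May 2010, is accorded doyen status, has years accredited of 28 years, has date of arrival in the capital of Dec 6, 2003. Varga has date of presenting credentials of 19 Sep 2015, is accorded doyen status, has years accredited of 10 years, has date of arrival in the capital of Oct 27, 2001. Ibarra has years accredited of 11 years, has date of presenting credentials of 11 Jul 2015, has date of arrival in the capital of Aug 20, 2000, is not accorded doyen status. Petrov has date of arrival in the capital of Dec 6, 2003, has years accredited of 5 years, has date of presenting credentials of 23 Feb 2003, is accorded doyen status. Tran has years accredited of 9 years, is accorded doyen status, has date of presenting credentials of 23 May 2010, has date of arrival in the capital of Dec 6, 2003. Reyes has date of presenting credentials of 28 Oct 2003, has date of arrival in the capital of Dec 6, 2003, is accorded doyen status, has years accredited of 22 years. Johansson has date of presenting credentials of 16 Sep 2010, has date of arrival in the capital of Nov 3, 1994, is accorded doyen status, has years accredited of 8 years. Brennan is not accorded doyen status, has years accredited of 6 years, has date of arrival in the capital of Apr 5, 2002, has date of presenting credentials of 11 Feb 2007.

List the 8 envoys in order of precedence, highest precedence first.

By date of arrival in the capital (earlier first): Johansson (Nov 3, 1994); then Ibarra (Aug 20, 2000); then Varga (Oct 27, 2001); then Brennan (Apr 5, 2002); then Petrov, Reyes, Yilmaz and Tran (each Dec 6, 2003).
Petrov, Reyes, Yilmaz and Tran are each accorded doyen status, so the next rule applies.
Among Petrov, Reyes, Yilmaz and Tran, by date of presenting credentials (earlier first): Petrov (23 Feb 2003) before Reyes (28 Oct 2003) before Yilmaz and Tran (23 May 2010).
Among Yilmaz and Tran, by years accredited (higher first): Yilmaz (28 years) before Tran (9 years).
Full order: Johansson, Ibarra, Varga, Brennan, Petrov, Reyes, Yilmaz, Tran.

Johansson, Ibarra, Varga, Brennan, Petrov, Reyes, Yilmaz, Tran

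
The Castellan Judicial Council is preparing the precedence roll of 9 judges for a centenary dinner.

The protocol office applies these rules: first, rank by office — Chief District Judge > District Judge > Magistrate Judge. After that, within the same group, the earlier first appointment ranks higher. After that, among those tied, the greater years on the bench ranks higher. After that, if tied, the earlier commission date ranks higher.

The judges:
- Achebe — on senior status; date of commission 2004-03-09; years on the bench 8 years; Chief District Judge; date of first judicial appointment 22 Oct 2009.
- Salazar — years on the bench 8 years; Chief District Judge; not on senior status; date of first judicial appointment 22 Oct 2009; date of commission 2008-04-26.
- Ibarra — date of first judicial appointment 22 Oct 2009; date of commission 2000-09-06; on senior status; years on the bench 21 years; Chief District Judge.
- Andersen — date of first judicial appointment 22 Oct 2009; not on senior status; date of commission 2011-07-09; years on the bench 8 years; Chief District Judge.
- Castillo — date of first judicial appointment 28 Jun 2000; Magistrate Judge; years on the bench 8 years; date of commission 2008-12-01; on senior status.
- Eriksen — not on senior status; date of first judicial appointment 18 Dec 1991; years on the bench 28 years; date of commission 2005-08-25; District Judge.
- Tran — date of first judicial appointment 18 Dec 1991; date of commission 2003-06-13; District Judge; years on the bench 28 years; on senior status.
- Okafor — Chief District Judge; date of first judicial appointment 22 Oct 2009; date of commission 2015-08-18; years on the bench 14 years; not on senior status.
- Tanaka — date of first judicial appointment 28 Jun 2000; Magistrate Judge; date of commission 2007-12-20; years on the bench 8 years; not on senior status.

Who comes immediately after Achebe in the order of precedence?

By office: Ibarra, Okafor, Achebe, Salazar and Andersen (Chief District Judge); then Tran and Eriksen (District Judge); then Tanaka and Castillo (Magistrate Judge).
Ibarra, Okafor, Achebe, Salazar and Andersen all have date of first judicial appointment 22 Oct 2009, so the next rule applies.
Among Ibarra, Okafor, Achebe, Salazar and Andersen, by years on the bench (higher first): Ibarra (21 years) before Okafor (14 years) before Achebe, Salazar and Andersen (8 years).
Among Achebe, Salazar and Andersen, by date of commission (earlier first): Achebe (2004-03-09) before Salazar (2008-04-26) before Andersen (2011-07-09).
Tran and Eriksen both have date of first judicial appointment 18 Dec 1991, so the next rule applies.
Tran and Eriksen both have years on the bench 28 years, so the next rule applies.
Among Tran and Eriksen, by date of commission (earlier first): Tran (2003-06-13) before Eriksen (2005-08-25).
Tanaka and Castillo both have date of first judicial appointment 28 Jun 2000, so the next rule applies.
Tanaka and Castillo both have years on the bench 8 years, so the next rule applies.
Among Tanaka and Castillo, by date of commission (earlier first): Tanaka (2007-12-20) before Castillo (2008-12-01).
Order: Ibarra, Okafor, Achebe, Salazar, Andersen, Tran, Eriksen, Tanaka, Castillo.

Salazar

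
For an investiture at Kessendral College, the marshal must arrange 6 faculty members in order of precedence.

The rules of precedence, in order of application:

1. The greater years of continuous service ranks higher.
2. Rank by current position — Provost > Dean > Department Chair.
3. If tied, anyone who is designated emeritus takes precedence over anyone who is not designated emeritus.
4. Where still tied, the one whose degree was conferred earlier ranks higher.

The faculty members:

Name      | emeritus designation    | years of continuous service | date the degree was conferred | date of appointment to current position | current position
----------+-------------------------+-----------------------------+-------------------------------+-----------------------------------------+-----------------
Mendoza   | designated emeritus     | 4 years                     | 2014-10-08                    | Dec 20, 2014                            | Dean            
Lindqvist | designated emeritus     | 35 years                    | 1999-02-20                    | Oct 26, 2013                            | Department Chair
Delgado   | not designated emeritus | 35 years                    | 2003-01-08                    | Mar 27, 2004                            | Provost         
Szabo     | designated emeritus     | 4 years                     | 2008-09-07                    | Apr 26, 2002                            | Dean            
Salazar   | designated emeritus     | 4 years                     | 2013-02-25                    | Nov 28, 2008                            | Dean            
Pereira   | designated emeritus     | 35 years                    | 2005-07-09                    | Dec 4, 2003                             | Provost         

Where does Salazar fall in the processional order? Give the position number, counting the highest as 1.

By years of continuous service (higher first): Pereira, Delgado and Lindqvist (each 35 years); then Szabo, Salazar and Mendoza (each 4 years).
Among Pereira, Delgado and Lindqvist, by current position: Pereira and Delgado (Provost) before Lindqvist (Department Chair).
Among Pereira and Delgado, designated emeritus before not designated emeritus: Pereira (designated emeritus) before Delgado (not designated emeritus).
Szabo, Salazar and Mendoza are each Dean, so the next rule applies.
Szabo, Salazar and Mendoza are each designated emeritus, so the next rule applies.
Among Szabo, Salazar and Mendoza, by date the degree was conferred (earlier first): Szabo (2008-09-07) before Salazar (2013-02-25) before Mendoza (2014-10-08).
Order: Pereira, Delgado, Lindqvist, Szabo, Salazar, Mendoza. So position 5.

5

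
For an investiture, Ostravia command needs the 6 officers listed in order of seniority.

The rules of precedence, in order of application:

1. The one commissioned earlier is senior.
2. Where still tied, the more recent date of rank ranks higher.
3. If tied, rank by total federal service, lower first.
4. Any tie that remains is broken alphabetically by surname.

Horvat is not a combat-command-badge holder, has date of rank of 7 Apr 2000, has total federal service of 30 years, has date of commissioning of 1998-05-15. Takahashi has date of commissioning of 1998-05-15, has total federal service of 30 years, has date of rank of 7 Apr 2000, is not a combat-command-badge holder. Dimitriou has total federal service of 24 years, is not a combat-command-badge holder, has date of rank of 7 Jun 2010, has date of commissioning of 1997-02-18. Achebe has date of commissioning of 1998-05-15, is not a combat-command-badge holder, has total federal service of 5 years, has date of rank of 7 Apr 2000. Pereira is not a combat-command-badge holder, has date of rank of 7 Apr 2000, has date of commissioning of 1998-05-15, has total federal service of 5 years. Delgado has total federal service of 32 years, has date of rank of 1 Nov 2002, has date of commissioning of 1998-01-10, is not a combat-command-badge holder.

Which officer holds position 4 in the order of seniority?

By date of commissioning (earlier first): Dimitriou (1997-02-18); then Delgado (1998-01-10); then Achebe, Pereira, Horvat and Takahashi (each 1998-05-15).
Achebe, Pereira, Horvat and Takahashi all have date of rank 7 Apr 2000, so the next rule applies.
Among Achebe, Pereira, Horvat and Takahashi, by total federal service (lower first): Achebe and Pereira (5 years) before Horvat and Takahashi (30 years).
Among Achebe and Pereira, alphabetically by surname: Achebe before Pereira.
Among Horvat and Takahashi, alphabetically by surname: Horvat before Takahashi.
Order: Dimitriou, Delgado, Achebe, Pereira, Horvat, Takahashi.

Pereira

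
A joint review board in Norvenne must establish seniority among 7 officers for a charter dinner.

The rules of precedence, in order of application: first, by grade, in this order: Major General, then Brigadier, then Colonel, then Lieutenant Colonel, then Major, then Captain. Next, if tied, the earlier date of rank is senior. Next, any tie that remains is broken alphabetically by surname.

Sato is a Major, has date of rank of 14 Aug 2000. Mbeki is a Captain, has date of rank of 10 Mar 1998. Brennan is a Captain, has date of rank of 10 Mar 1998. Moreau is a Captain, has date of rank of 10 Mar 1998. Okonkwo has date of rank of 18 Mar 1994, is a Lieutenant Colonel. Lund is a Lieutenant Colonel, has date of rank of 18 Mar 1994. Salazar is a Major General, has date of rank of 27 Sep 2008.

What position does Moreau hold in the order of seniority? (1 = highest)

7

By grade: Salazar (Major General); then Lund and Okonkwo (Lieutenant Colonel); then Sato (Major); then Brennan, Mbeki and Moreau (Captain).
Lund and Okonkwo both have date of rank 18 Mar 1994, so the next rule applies.
Among Lund and Okonkwo, alphabetically by surname: Lund before Okonkwo.
Brennan, Mbeki and Moreau all have date of rank 10 Mar 1998, so the next rule applies.
Among Brennan, Mbeki and Moreau, alphabetically by surname: Brennan before Mbeki before Moreau.
Order: Salazar, Lund, Okonkwo, Sato, Brennan, Mbeki, Moreau. So position 7.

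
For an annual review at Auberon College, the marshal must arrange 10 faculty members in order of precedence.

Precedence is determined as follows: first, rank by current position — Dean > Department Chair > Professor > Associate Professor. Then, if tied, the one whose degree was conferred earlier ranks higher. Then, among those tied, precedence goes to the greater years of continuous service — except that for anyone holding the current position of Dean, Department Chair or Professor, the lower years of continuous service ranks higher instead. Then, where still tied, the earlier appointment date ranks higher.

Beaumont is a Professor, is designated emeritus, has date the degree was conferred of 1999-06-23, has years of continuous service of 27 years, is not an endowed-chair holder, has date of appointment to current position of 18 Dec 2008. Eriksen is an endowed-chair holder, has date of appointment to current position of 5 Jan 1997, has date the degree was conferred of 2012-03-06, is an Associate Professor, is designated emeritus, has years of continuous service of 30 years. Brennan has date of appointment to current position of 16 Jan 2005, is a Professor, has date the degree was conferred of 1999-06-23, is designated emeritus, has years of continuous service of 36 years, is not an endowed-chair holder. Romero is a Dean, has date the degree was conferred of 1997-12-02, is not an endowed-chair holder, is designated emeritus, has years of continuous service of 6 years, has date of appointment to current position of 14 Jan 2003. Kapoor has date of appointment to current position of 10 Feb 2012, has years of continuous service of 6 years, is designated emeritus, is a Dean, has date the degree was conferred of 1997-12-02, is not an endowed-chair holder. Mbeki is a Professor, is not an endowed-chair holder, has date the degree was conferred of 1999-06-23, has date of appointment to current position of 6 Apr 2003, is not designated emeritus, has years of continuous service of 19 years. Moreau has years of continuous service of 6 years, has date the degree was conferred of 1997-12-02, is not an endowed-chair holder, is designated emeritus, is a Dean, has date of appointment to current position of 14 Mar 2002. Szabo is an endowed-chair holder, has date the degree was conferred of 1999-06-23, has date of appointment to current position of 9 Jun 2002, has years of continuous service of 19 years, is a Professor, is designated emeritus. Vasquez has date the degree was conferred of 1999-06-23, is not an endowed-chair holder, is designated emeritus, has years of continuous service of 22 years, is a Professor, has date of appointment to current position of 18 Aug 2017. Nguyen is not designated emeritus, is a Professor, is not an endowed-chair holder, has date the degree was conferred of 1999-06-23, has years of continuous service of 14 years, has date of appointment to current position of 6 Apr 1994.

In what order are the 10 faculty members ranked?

Moreau, Romero, Kapoor, Nguyen, Szabo, Mbeki, Vasquez, Beaumont, Brennan, Eriksen

By current position: Moreau, Romero and Kapoor (Dean); then Nguyen, Szabo, Mbeki, Vasquez, Beaumont and Brennan (Professor); then Eriksen (Associate Professor).
Moreau, Romero and Kapoor all have date the degree was conferred 1997-12-02, so the next rule applies.
Moreau, Romero and Kapoor all have years of continuous service 6 years, so the next rule applies.
Among Moreau, Romero and Kapoor, by date of appointment to current position (earlier first): Moreau (14 Mar 2002) before Romero (14 Jan 2003) before Kapoor (10 Feb 2012).
Nguyen, Szabo, Mbeki, Vasquez, Beaumont and Brennan all have date the degree was conferred 1999-06-23, so the next rule applies.
Among Nguyen, Szabo, Mbeki, Vasquez, Beaumont and Brennan, by years of continuous service (lower first) (reversed rule for this group): Nguyen (14 years) before Szabo and Mbeki (19 years) before Vasquez (22 years) before Beaumont (27 years) before Brennan (36 years).
Among Szabo and Mbeki, by date of appointment to current position (earlier first): Szabo (9 Jun 2002) before Mbeki (6 Apr 2003).
Full order: Moreau, Romero, Kapoor, Nguyen, Szabo, Mbeki, Vasquez, Beaumont, Brennan, Eriksen.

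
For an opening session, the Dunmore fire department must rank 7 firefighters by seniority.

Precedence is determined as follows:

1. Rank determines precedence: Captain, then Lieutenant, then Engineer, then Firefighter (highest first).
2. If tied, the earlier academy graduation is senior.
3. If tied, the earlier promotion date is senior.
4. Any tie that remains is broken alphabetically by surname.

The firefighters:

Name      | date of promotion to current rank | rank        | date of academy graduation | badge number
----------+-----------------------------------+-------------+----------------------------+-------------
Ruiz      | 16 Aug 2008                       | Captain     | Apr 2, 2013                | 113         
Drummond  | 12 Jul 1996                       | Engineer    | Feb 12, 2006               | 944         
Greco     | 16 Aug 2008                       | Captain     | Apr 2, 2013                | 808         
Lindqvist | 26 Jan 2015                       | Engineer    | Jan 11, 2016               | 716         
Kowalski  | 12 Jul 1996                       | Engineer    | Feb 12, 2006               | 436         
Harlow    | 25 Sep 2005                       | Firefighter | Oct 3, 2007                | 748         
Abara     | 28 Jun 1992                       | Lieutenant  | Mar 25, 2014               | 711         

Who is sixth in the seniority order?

Lindqvist

By rank: Greco and Ruiz (Captain); then Abara (Lieutenant); then Drummond, Kowalski and Lindqvist (Engineer); then Harlow (Firefighter).
Greco and Ruiz both have date of academy graduation Apr 2, 2013, so the next rule applies.
Greco and Ruiz both have date of promotion to current rank 16 Aug 2008, so the next rule applies.
Among Greco and Ruiz, alphabetically by surname: Greco before Ruiz.
Among Drummond, Kowalski and Lindqvist, by date of academy graduation (earlier first): Drummond and Kowalski (Feb 12, 2006) before Lindqvist (Jan 11, 2016).
Drummond and Kowalski both have date of promotion to current rank 12 Jul 1996, so the next rule applies.
Among Drummond and Kowalski, alphabetically by surname: Drummond before Kowalski.
Order: Greco, Ruiz, Abara, Drummond, Kowalski, Lindqvist, Harlow.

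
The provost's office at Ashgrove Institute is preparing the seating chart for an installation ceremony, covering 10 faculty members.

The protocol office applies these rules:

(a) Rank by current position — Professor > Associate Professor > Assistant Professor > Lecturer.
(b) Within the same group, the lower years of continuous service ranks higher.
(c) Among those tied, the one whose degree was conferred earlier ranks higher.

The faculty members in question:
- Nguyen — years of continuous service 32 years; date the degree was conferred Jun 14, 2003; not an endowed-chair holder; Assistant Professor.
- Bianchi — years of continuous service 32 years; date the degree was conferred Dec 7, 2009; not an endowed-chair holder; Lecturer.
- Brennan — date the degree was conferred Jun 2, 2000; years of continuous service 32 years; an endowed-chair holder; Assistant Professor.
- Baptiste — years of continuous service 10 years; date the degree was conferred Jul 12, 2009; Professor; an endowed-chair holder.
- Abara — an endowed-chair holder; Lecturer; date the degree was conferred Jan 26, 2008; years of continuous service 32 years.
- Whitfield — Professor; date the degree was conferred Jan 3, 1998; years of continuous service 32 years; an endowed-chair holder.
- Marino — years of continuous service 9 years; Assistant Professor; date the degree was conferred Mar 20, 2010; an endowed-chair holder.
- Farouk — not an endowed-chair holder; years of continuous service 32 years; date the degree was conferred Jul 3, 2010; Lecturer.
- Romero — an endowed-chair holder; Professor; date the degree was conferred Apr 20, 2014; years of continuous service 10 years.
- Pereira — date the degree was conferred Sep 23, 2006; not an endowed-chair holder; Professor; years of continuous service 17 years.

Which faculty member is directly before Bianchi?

By current position: Baptiste, Romero, Pereira and Whitfield (Professor); then Marino, Brennan and Nguyen (Assistant Professor); then Abara, Bianchi and Farouk (Lecturer).
Among Baptiste, Romero, Pereira and Whitfield, by years of continuous service (lower first): Baptiste and Romero (10 years) before Pereira (17 years) before Whitfield (32 years).
Among Baptiste and Romero, by date the degree was conferred (earlier first): Baptiste (Jul 12, 2009) before Romero (Apr 20, 2014).
Among Marino, Brennan and Nguyen, by years of continuous service (lower first): Marino (9 years) before Brennan and Nguyen (32 years).
Among Brennan and Nguyen, by date the degree was conferred (earlier first): Brennan (Jun 2, 2000) before Nguyen (Jun 14, 2003).
Abara, Bianchi and Farouk all have years of continuous service 32 years, so the next rule applies.
Among Abara, Bianchi and Farouk, by date the degree was conferred (earlier first): Abara (Jan 26, 2008) before Bianchi (Dec 7, 2009) before Farouk (Jul 3, 2010).
Order: Baptiste, Romero, Pereira, Whitfield, Marino, Brennan, Nguyen, Abara, Bianchi, Farouk.

Abara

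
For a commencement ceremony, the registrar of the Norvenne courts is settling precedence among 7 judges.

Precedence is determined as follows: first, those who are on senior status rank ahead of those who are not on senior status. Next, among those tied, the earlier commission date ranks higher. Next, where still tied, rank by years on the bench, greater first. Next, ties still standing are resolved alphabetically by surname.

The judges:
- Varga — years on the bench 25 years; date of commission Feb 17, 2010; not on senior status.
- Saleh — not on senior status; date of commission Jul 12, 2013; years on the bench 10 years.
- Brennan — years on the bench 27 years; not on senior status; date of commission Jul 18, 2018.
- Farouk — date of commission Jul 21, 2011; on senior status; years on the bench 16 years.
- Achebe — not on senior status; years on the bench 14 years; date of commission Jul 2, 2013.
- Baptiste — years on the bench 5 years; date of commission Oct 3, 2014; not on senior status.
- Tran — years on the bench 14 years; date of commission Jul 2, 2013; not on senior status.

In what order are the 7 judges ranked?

Farouk, Varga, Achebe, Tran, Saleh, Baptiste, Brennan

By the first rule: Farouk (on senior status); then Varga, Achebe, Tran, Saleh, Baptiste and Brennan (each not on senior status).
Among Varga, Achebe, Tran, Saleh, Baptiste and Brennan, by date of commission (earlier first): Varga (Feb 17, 2010) before Achebe and Tran (Jul 2, 2013) before Saleh (Jul 12, 2013) before Baptiste (Oct 3, 2014) before Brennan (Jul 18, 2018).
Achebe and Tran both have years on the bench 14 years, so the next rule applies.
Among Achebe and Tran, alphabetically by surname: Achebe before Tran.
Full order: Farouk, Varga, Achebe, Tran, Saleh, Baptiste, Brennan.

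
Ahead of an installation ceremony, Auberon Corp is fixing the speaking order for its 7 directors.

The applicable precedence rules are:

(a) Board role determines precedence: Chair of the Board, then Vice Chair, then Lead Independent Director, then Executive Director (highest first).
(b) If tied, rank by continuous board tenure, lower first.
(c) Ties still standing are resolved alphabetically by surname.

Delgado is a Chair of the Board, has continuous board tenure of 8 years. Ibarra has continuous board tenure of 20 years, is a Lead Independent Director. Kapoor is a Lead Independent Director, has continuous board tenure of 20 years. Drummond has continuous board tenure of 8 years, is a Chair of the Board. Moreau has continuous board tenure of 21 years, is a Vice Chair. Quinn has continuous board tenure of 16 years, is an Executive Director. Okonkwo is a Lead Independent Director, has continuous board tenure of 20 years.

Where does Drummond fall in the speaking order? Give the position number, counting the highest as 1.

By board role: Delgado and Drummond (Chair of the Board); then Moreau (Vice Chair); then Ibarra, Kapoor and Okonkwo (Lead Independent Director); then Quinn (Executive Director).
Delgado and Drummond both have continuous board tenure 8 years, so the next rule applies.
Among Delgado and Drummond, alphabetically by surname: Delgado before Drummond.
Ibarra, Kapoor and Okonkwo all have continuous board tenure 20 years, so the next rule applies.
Among Ibarra, Kapoor and Okonkwo, alphabetically by surname: Ibarra before Kapoor before Okonkwo.
Order: Delgado, Drummond, Moreau, Ibarra, Kapoor, Okonkwo, Quinn. So position 2.

2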